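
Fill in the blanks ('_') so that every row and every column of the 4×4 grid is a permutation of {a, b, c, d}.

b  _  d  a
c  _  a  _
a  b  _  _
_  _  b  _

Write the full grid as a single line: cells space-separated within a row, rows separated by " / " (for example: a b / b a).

(r1,c2) = c
(r2,c2) = d
(r2,c4) = b
(r3,c3) = c
(r3,c4) = d
(r4,c1) = d
(r4,c2) = a
(r4,c4) = c

b c d a / c d a b / a b c d / d a b c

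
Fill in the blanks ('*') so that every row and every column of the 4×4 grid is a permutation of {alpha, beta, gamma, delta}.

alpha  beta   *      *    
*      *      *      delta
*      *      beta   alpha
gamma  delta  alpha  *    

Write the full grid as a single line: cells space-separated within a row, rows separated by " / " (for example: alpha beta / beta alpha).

alpha beta delta gamma / beta alpha gamma delta / delta gamma beta alpha / gamma delta alpha beta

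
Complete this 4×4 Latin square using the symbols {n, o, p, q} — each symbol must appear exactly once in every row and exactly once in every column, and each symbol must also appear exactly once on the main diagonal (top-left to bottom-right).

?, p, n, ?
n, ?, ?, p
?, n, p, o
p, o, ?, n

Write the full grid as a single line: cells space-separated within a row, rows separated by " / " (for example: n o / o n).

o p n q / n q o p / q n p o / p o q n

At row 1, column 4: row 1 has {n,p}; column 4 has {n,o,p}; that leaves q.
At row 2, column 2: row 2 has {n,p}; column 2 has {n,o,p}; the diagonal has {n,p}; that leaves q.
At row 2, column 3: row 2 has {n,p,q}; column 3 has {n,p}; that leaves o.
At row 3, column 1: row 3 has {n,o,p}; column 1 has {n,p}; that leaves q.
At row 4, column 3: row 4 has {n,o,p}; column 3 has {n,o,p}; that leaves q.
At row 1, column 1: row 1 has {n,p,q}; column 1 has {n,p,q}; the diagonal has {n,p,q}; that leaves o.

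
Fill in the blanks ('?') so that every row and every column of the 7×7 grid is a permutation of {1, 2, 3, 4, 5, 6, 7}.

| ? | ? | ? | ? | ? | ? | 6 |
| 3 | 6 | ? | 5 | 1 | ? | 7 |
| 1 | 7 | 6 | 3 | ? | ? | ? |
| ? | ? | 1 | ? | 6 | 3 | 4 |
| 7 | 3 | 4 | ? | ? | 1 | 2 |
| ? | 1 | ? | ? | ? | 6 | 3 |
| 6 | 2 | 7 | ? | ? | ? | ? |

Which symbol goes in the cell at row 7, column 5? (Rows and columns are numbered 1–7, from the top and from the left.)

(r2,c3) = 2
(r2,c6) = 4
(r3,c7) = 5
(r4,c2) = 5
(r5,c4) = 6
(r5,c5) = 5
(r6,c3) = 5
(r7,c6) = 5
(r7,c7) = 1
(r1,c2) = 4
(r1,c3) = 3
(r3,c6) = 2
(r4,c1) = 2
(r4,c4) = 7
(r6,c1) = 4
(r6,c4) = 2
(r6,c5) = 7
(r7,c4) = 4
(r7,c5) = 3

3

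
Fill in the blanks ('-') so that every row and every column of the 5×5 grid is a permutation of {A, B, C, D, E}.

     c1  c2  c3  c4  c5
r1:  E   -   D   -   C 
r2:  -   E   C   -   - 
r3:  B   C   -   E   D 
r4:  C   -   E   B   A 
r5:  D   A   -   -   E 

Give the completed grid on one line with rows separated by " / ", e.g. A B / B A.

E B D A C / A E C D B / B C A E D / C D E B A / D A B C E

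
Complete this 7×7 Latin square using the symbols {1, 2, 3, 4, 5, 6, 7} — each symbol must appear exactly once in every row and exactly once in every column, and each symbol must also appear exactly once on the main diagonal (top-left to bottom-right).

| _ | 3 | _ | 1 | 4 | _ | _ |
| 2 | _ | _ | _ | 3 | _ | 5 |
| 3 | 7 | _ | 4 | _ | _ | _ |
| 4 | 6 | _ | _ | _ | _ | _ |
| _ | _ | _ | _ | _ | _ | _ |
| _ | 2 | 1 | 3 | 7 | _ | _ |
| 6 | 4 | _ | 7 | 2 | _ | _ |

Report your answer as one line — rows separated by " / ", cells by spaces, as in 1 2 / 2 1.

7 3 6 1 4 5 2 / 2 1 4 6 3 7 5 / 3 7 2 4 5 6 1 / 4 6 3 5 1 2 7 / 1 5 7 2 6 3 4 / 5 2 1 3 7 4 6 / 6 4 5 7 2 1 3

Cell (r2,c2): row 2 has {2,3,5}; column 2 has {2,3,4,6,7}; the diagonal is empty so far → 1.
Cell (r2,c4): row 2 has {1,2,3,5}; column 4 has {1,3,4,7} → 6.
Cell (r5,c2): row 5 is empty so far; column 2 has {1,2,3,4,6,7} → 5.
Cell (r5,c4): row 5 has {5}; column 4 has {1,3,4,6,7} → 2.
Cell (r5,c5): row 5 has {2,5}; column 5 has {2,3,4,7}; the diagonal has {1} → 6.
Cell (r6,c1): row 6 has {1,2,3,7}; column 1 has {2,3,4,6} → 5.
Cell (r6,c6): row 6 has {1,2,3,5,7}; column 6 is empty so far; the diagonal has {1,6} → 4.
Cell (r6,c7): row 6 has {1,2,3,4,5,7}; column 7 has {5} → 6.
Cell (r7,c7): row 7 has {2,4,6,7}; column 7 has {5,6}; the diagonal has {1,4,6} → 3.
Cell (r1,c1): row 1 has {1,3,4}; column 1 has {2,3,4,5,6}; the diagonal has {1,3,4,6} → 7.
Cell (r1,c7): row 1 has {1,3,4,7}; column 7 has {3,5,6} → 2.
Cell (r2,c6): row 2 has {1,2,3,5,6}; column 6 has {4} → 7.
Cell (r3,c7): row 3 has {3,4,7}; column 7 has {2,3,5,6} → 1.
Cell (r4,c4): row 4 has {4,6}; column 4 has {1,2,3,4,6,7}; the diagonal has {1,3,4,6,7} → 5.
Cell (r4,c5): row 4 has {4,5,6}; column 5 has {2,3,4,6,7} → 1.
Cell (r4,c7): row 4 has {1,4,5,6}; column 7 has {1,2,3,5,6} → 7.
Cell (r5,c1): row 5 has {2,5,6}; column 1 has {2,3,4,5,6,7} → 1.
Cell (r5,c6): row 5 has {1,2,5,6}; column 6 has {4,7} → 3.
Cell (r5,c7): row 5 has {1,2,3,5,6}; column 7 has {1,2,3,5,6,7} → 4.
Cell (r7,c3): row 7 has {2,3,4,6,7}; column 3 has {1} → 5.
Cell (r7,c6): row 7 has {2,3,4,5,6,7}; column 6 has {3,4,7} → 1.
Cell (r1,c3): row 1 has {1,2,3,4,7}; column 3 has {1,5} → 6.
Cell (r1,c6): row 1 has {1,2,3,4,6,7}; column 6 has {1,3,4,7} → 5.
Cell (r2,c3): row 2 has {1,2,3,5,6,7}; column 3 has {1,5,6} → 4.
Cell (r3,c3): row 3 has {1,3,4,7}; column 3 has {1,4,5,6}; the diagonal has {1,3,4,5,6,7} → 2.
Cell (r3,c5): row 3 has {1,2,3,4,7}; column 5 has {1,2,3,4,6,7} → 5.
Cell (r3,c6): row 3 has {1,2,3,4,5,7}; column 6 has {1,3,4,5,7} → 6.
Cell (r4,c3): row 4 has {1,4,5,6,7}; column 3 has {1,2,4,5,6} → 3.
Cell (r4,c6): row 4 has {1,3,4,5,6,7}; column 6 has {1,3,4,5,6,7} → 2.
Cell (r5,c3): row 5 has {1,2,3,4,5,6}; column 3 has {1,2,3,4,5,6} → 7.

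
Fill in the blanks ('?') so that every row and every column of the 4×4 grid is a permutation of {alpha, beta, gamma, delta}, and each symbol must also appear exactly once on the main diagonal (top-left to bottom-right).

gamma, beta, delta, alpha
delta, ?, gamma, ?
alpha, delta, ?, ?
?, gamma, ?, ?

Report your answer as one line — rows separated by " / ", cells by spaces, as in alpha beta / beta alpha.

(r2,c2) = alpha
(r2,c4) = beta
(r3,c3) = beta
(r3,c4) = gamma
(r4,c1) = beta
(r4,c3) = alpha
(r4,c4) = delta

gamma beta delta alpha / delta alpha gamma beta / alpha delta beta gamma / beta gamma alpha delta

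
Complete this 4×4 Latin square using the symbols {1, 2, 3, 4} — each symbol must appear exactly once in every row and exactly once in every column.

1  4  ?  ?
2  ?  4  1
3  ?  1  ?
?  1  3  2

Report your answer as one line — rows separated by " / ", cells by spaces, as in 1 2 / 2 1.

(r1,c3) = 2
(r1,c4) = 3
(r2,c2) = 3
(r3,c2) = 2
(r3,c4) = 4
(r4,c1) = 4

1 4 2 3 / 2 3 4 1 / 3 2 1 4 / 4 1 3 2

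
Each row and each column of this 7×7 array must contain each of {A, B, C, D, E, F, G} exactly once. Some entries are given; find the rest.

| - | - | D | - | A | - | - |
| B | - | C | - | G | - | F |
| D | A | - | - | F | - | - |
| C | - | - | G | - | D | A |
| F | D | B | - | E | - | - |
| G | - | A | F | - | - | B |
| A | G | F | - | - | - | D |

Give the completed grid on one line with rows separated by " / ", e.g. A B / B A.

E B D C A F G / B E C D G A F / D A G B F C E / C F E G B D A / F D B A E G C / G C A F D E B / A G F E C B D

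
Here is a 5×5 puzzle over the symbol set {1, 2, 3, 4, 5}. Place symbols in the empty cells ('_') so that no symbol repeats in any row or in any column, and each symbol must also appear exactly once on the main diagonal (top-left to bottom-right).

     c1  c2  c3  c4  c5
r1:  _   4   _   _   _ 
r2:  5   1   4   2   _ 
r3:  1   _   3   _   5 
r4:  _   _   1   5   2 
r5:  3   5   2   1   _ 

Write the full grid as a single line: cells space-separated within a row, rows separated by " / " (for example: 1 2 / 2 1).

2 4 5 3 1 / 5 1 4 2 3 / 1 2 3 4 5 / 4 3 1 5 2 / 3 5 2 1 4

(r1,c1) = 2
(r1,c3) = 5
(r1,c4) = 3
(r1,c5) = 1
(r2,c5) = 3
(r3,c2) = 2
(r3,c4) = 4
(r4,c1) = 4
(r4,c2) = 3
(r5,c5) = 4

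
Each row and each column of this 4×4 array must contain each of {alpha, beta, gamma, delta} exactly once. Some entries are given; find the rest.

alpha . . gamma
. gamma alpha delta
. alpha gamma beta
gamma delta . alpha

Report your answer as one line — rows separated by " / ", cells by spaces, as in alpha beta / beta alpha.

alpha beta delta gamma / beta gamma alpha delta / delta alpha gamma beta / gamma delta beta alpha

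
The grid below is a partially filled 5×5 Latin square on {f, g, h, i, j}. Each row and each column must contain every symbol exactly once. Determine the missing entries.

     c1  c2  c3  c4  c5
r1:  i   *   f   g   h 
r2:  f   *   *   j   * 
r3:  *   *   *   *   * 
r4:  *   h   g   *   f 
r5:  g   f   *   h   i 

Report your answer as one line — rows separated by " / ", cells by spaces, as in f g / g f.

(r1,c2) = j
(r2,c5) = g
(r3,c5) = j
(r4,c1) = j
(r4,c4) = i
(r5,c3) = j
(r2,c2) = i
(r2,c3) = h
(r3,c1) = h
(r3,c2) = g
(r3,c3) = i
(r3,c4) = f

i j f g h / f i h j g / h g i f j / j h g i f / g f j h i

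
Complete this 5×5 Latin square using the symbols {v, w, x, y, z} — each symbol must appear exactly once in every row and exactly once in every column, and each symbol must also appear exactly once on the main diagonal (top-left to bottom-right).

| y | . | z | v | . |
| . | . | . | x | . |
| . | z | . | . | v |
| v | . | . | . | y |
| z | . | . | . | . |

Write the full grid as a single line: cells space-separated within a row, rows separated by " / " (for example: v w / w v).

y x z v w / w v y x z / x z w y v / v w x z y / z y v w x

(r2,c1) = w
(r2,c2) = v
(r2,c3) = y
(r2,c5) = z
(r3,c1) = x
(r3,c3) = w
(r3,c4) = y
(r4,c3) = x
(r4,c4) = z
(r5,c3) = v
(r5,c4) = w
(r5,c5) = x
(r1,c5) = w
(r4,c2) = w
(r5,c2) = y
(r1,c2) = x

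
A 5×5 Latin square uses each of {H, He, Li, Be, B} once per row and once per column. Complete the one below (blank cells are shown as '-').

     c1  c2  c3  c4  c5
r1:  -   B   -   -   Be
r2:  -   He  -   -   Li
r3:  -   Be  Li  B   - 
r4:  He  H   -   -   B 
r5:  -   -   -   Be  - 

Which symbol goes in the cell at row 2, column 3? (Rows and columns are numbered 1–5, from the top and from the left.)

B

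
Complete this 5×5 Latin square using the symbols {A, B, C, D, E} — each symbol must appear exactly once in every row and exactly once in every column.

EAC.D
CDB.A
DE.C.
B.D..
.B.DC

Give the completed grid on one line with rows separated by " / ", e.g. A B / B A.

E A C B D / C D B E A / D E A C B / B C D A E / A B E D C

(r1,c4): row 1 has {A,C,D,E}; column 4 has {C,D}, so it must be B.
(r2,c4): row 2 has {A,B,C,D}; column 4 has {B,C,D}, so it must be E.
(r3,c3): row 3 has {C,D,E}; column 3 has {B,C,D}, so it must be A.
(r3,c5): row 3 has {A,C,D,E}; column 5 has {A,C,D}, so it must be B.
(r4,c2): row 4 has {B,D}; column 2 has {A,B,D,E}, so it must be C.
(r4,c4): row 4 has {B,C,D}; column 4 has {B,C,D,E}, so it must be A.
(r4,c5): row 4 has {A,B,C,D}; column 5 has {A,B,C,D}, so it must be E.
(r5,c1): row 5 has {B,C,D}; column 1 has {B,C,D,E}, so it must be A.
(r5,c3): row 5 has {A,B,C,D}; column 3 has {A,B,C,D}, so it must be E.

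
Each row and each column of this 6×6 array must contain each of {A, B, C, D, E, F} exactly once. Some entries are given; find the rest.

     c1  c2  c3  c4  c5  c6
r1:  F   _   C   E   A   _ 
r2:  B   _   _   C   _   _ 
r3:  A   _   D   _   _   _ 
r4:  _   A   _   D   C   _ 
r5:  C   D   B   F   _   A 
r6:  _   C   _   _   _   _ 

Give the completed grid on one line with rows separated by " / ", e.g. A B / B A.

(r1,c2) = B
(r1,c6) = D
(r3,c4) = B
(r4,c1) = E
(r4,c3) = F
(r4,c6) = B
(r5,c5) = E
(r6,c1) = D
(r6,c4) = A
(r3,c5) = F
(r6,c3) = E
(r6,c5) = B
(r6,c6) = F
(r2,c3) = A
(r2,c5) = D
(r2,c6) = E
(r3,c2) = E
(r3,c6) = C
(r2,c2) = F

F B C E A D / B F A C D E / A E D B F C / E A F D C B / C D B F E A / D C E A B F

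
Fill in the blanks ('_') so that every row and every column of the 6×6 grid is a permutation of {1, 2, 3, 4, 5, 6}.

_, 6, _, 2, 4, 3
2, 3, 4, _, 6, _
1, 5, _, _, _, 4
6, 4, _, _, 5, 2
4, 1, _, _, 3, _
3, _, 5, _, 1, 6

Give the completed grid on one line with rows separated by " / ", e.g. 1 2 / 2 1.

5 6 1 2 4 3 / 2 3 4 5 6 1 / 1 5 6 3 2 4 / 6 4 3 1 5 2 / 4 1 2 6 3 5 / 3 2 5 4 1 6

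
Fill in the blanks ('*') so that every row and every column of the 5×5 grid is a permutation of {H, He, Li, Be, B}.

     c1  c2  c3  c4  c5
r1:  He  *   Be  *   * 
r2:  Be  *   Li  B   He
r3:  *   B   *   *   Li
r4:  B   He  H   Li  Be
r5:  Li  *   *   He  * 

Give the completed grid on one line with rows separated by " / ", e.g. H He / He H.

He Li Be H B / Be H Li B He / H B He Be Li / B He H Li Be / Li Be B He H

(r1,c4) = H
(r1,c5) = B
(r2,c2) = H
(r3,c1) = H
(r3,c3) = He
(r3,c4) = Be
(r5,c2) = Be
(r5,c3) = B
(r5,c5) = H
(r1,c2) = Li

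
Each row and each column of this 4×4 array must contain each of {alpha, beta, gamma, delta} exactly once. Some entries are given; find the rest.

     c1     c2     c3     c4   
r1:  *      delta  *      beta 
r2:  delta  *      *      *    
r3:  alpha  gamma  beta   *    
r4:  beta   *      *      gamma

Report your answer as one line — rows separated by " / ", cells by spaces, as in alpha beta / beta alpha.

At row 1, column 1: row 1 has {beta,delta}; column 1 has {alpha,beta,delta}; that leaves gamma.
At row 1, column 3: row 1 has {beta,gamma,delta}; column 3 has {beta}; that leaves alpha.
At row 2, column 3: row 2 has {delta}; column 3 has {alpha,beta}; that leaves gamma.
At row 2, column 4: row 2 has {gamma,delta}; column 4 has {beta,gamma}; that leaves alpha.
At row 3, column 4: row 3 has {alpha,beta,gamma}; column 4 has {alpha,beta,gamma}; that leaves delta.
At row 4, column 2: row 4 has {beta,gamma}; column 2 has {gamma,delta}; that leaves alpha.
At row 4, column 3: row 4 has {alpha,beta,gamma}; column 3 has {alpha,beta,gamma}; that leaves delta.
At row 2, column 2: row 2 has {alpha,gamma,delta}; column 2 has {alpha,gamma,delta}; that leaves beta.

gamma delta alpha beta / delta beta gamma alpha / alpha gamma beta delta / beta alpha delta gamma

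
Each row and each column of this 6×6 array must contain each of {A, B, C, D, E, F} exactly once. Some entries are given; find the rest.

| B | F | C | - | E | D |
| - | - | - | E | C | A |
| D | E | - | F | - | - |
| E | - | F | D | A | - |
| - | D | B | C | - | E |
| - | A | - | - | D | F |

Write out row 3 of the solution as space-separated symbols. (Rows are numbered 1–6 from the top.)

D E A F B C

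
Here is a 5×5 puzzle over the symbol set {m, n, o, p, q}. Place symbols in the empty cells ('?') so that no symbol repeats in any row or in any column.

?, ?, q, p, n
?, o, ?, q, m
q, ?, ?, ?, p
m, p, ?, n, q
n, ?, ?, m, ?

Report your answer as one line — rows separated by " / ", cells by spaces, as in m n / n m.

(r1,c1): row 1 has {n,p,q}; column 1 has {m,n,q}, so it must be o.
(r1,c2): row 1 has {n,o,p,q}; column 2 has {o,p}, so it must be m.
(r2,c1): row 2 has {m,o,q}; column 1 has {m,n,o,q}, so it must be p.
(r2,c3): row 2 has {m,o,p,q}; column 3 has {q}, so it must be n.
(r3,c2): row 3 has {p,q}; column 2 has {m,o,p}, so it must be n.
(r3,c4): row 3 has {n,p,q}; column 4 has {m,n,p,q}, so it must be o.
(r4,c3): row 4 has {m,n,p,q}; column 3 has {n,q}, so it must be o.
(r5,c2): row 5 has {m,n}; column 2 has {m,n,o,p}, so it must be q.
(r5,c3): row 5 has {m,n,q}; column 3 has {n,o,q}, so it must be p.
(r5,c5): row 5 has {m,n,p,q}; column 5 has {m,n,p,q}, so it must be o.
(r3,c3): row 3 has {n,o,p,q}; column 3 has {n,o,p,q}, so it must be m.

o m q p n / p o n q m / q n m o p / m p o n q / n q p m o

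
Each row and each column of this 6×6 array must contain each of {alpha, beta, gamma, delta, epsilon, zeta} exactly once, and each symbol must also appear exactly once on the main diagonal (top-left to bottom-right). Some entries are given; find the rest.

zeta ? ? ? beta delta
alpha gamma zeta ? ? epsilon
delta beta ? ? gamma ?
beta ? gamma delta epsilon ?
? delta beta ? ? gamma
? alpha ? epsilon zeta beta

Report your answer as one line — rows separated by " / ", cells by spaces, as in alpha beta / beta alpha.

zeta epsilon alpha gamma beta delta / alpha gamma zeta beta delta epsilon / delta beta epsilon alpha gamma zeta / beta zeta gamma delta epsilon alpha / epsilon delta beta zeta alpha gamma / gamma alpha delta epsilon zeta beta

(r1,c2): row 1 has {beta,delta,zeta}; column 2 has {alpha,beta,gamma,delta}, so it must be epsilon.
(r1,c3): row 1 has {beta,delta,epsilon,zeta}; column 3 has {beta,gamma,zeta}, so it must be alpha.
(r1,c4): row 1 has {alpha,beta,delta,epsilon,zeta}; column 4 has {delta,epsilon}, so it must be gamma.
(r2,c4): row 2 has {alpha,gamma,epsilon,zeta}; column 4 has {gamma,delta,epsilon}, so it must be beta.
(r2,c5): row 2 has {alpha,beta,gamma,epsilon,zeta}; column 5 has {beta,gamma,epsilon,zeta}, so it must be delta.
(r3,c3): row 3 has {beta,gamma,delta}; column 3 has {alpha,beta,gamma,zeta}; the diagonal has {beta,gamma,delta,zeta}, so it must be epsilon.
(r4,c2): row 4 has {beta,gamma,delta,epsilon}; column 2 has {alpha,beta,gamma,delta,epsilon}, so it must be zeta.
(r4,c6): row 4 has {beta,gamma,delta,epsilon,zeta}; column 6 has {beta,gamma,delta,epsilon}, so it must be alpha.
(r5,c1): row 5 has {beta,gamma,delta}; column 1 has {alpha,beta,delta,zeta}, so it must be epsilon.
(r5,c5): row 5 has {beta,gamma,delta,epsilon}; column 5 has {beta,gamma,delta,epsilon,zeta}; the diagonal has {beta,gamma,delta,epsilon,zeta}, so it must be alpha.
(r6,c1): row 6 has {alpha,beta,epsilon,zeta}; column 1 has {alpha,beta,delta,epsilon,zeta}, so it must be gamma.
(r6,c3): row 6 has {alpha,beta,gamma,epsilon,zeta}; column 3 has {alpha,beta,gamma,epsilon,zeta}, so it must be delta.
(r3,c6): row 3 has {beta,gamma,delta,epsilon}; column 6 has {alpha,beta,gamma,delta,epsilon}, so it must be zeta.
(r5,c4): row 5 has {alpha,beta,gamma,delta,epsilon}; column 4 has {beta,gamma,delta,epsilon}, so it must be zeta.
(r3,c4): row 3 has {beta,gamma,delta,epsilon,zeta}; column 4 has {beta,gamma,delta,epsilon,zeta}, so it must be alpha.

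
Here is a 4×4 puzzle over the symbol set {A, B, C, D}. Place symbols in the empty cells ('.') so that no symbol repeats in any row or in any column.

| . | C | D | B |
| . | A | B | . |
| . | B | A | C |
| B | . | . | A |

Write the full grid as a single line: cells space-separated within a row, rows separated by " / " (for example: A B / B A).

(r1,c1) = A
(r2,c4) = D
(r3,c1) = D
(r4,c2) = D
(r4,c3) = C
(r2,c1) = C

A C D B / C A B D / D B A C / B D C A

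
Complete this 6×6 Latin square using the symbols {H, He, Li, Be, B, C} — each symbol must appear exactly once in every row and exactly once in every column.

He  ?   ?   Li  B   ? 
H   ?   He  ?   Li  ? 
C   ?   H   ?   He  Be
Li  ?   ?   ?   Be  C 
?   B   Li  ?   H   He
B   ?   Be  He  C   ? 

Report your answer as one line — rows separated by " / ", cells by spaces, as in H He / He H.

He Be C Li B H / H C He Be Li B / C Li H B He Be / Li He B H Be C / Be B Li C H He / B H Be He C Li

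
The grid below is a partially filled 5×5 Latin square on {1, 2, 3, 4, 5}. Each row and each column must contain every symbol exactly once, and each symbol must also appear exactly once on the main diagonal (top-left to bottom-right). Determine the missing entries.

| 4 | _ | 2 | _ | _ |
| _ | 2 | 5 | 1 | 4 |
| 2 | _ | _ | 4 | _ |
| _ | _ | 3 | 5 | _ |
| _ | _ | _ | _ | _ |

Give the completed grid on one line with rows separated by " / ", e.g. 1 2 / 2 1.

4 5 2 3 1 / 3 2 5 1 4 / 2 3 1 4 5 / 1 4 3 5 2 / 5 1 4 2 3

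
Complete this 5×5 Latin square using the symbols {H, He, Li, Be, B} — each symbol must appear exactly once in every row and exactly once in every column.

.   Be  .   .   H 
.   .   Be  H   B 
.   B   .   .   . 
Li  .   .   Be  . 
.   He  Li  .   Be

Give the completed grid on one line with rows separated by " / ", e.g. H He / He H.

B Be He Li H / He Li Be H B / Be B H He Li / Li H B Be He / H He Li B Be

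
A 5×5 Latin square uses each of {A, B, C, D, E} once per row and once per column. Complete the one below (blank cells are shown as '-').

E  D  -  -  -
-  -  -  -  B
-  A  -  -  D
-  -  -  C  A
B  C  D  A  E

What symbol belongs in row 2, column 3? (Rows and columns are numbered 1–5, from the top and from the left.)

(r1,c4): row 1 has {D,E}; column 4 has {A,C}, so it must be B.
(r1,c5): row 1 has {B,D,E}; column 5 has {A,B,D,E}, so it must be C.
(r2,c2): row 2 has {B}; column 2 has {A,C,D}, so it must be E.
(r2,c4): row 2 has {B,E}; column 4 has {A,B,C}, so it must be D.
(r3,c1): row 3 has {A,D}; column 1 has {B,E}, so it must be C.
(r3,c4): row 3 has {A,C,D}; column 4 has {A,B,C,D}, so it must be E.
(r4,c1): row 4 has {A,C}; column 1 has {B,C,E}, so it must be D.
(r4,c2): row 4 has {A,C,D}; column 2 has {A,C,D,E}, so it must be B.
(r4,c3): row 4 has {A,B,C,D}; column 3 has {D}, so it must be E.
(r1,c3): row 1 has {B,C,D,E}; column 3 has {D,E}, so it must be A.
(r2,c1): row 2 has {B,D,E}; column 1 has {B,C,D,E}, so it must be A.
(r2,c3): row 2 has {A,B,D,E}; column 3 has {A,D,E}, so it must be C.

C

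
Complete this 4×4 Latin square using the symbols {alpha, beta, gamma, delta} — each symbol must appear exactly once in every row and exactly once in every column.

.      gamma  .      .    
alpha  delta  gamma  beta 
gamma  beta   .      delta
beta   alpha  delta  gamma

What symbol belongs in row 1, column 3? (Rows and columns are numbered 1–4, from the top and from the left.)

beta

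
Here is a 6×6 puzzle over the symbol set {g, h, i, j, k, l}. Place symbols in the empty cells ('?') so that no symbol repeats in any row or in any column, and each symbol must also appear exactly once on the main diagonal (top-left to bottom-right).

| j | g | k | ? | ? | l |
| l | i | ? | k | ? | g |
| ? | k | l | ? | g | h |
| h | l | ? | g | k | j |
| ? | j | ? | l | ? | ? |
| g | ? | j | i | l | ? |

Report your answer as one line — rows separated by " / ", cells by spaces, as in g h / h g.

j g k h i l / l i h k j g / i k l j g h / h l i g k j / k j g l h i / g h j i l k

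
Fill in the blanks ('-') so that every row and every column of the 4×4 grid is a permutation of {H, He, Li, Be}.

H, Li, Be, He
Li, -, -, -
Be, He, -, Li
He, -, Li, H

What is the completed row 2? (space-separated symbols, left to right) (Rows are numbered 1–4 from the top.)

Li H He Be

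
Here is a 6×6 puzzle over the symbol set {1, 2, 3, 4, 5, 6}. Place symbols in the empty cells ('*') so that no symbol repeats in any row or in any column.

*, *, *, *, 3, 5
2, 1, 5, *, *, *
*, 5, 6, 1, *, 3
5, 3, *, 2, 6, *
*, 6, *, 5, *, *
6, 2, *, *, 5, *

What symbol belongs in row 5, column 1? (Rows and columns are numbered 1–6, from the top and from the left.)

3

(r1,c2) = 4
(r1,c4) = 6
(r2,c5) = 4
(r2,c6) = 6
(r3,c1) = 4
(r3,c5) = 2
(r5,c5) = 1
(r1,c1) = 1
(r1,c3) = 2
(r2,c4) = 3
(r5,c1) = 3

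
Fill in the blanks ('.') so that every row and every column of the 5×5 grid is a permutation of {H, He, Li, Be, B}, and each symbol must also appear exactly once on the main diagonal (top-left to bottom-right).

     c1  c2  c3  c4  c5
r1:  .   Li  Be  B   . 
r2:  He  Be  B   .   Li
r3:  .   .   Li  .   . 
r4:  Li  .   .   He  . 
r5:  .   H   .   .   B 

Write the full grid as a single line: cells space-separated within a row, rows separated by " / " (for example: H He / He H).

H Li Be B He / He Be B H Li / B He Li Be H / Li B H He Be / Be H He Li B

At row 1, column 1: row 1 has {Li,Be,B}; column 1 has {He,Li}; the diagonal has {He,Li,Be,B}; that leaves H.
At row 1, column 5: row 1 has {H,Li,Be,B}; column 5 has {Li,B}; that leaves He.
At row 2, column 4: row 2 has {He,Li,Be,B}; column 4 has {He,B}; that leaves H.
At row 3, column 4: row 3 has {Li}; column 4 has {H,He,B}; that leaves Be.
At row 3, column 5: row 3 has {Li,Be}; column 5 has {He,Li,B}; that leaves H.
At row 4, column 2: row 4 has {He,Li}; column 2 has {H,Li,Be}; that leaves B.
At row 4, column 3: row 4 has {He,Li,B}; column 3 has {Li,Be,B}; that leaves H.
At row 4, column 5: row 4 has {H,He,Li,B}; column 5 has {H,He,Li,B}; that leaves Be.
At row 5, column 1: row 5 has {H,B}; column 1 has {H,He,Li}; that leaves Be.
At row 5, column 3: row 5 has {H,Be,B}; column 3 has {H,Li,Be,B}; that leaves He.
At row 5, column 4: row 5 has {H,He,Be,B}; column 4 has {H,He,Be,B}; that leaves Li.
At row 3, column 1: row 3 has {H,Li,Be}; column 1 has {H,He,Li,Be}; that leaves B.
At row 3, column 2: row 3 has {H,Li,Be,B}; column 2 has {H,Li,Be,B}; that leaves He.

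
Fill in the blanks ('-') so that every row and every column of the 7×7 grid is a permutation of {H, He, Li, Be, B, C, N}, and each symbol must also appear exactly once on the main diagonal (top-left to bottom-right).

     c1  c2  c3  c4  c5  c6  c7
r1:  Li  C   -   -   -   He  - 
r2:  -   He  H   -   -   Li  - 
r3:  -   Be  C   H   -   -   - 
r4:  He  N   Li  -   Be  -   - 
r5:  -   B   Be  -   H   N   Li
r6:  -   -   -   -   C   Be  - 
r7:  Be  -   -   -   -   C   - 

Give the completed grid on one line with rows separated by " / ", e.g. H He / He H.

row 3 has {H,Be,C}; column 6 has {He,Li,Be,C,N} — only B is left for (r3,c6).
row 4 has {He,Li,Be,N}; column 4 has {H}; the diagonal has {H,He,Li,Be,C} — only B is left for (r4,c4).
row 4 has {He,Li,Be,B,N}; column 6 has {He,Li,Be,B,C,N} — only H is left for (r4,c6).
row 4 has {H,He,Li,Be,B,N}; column 7 has {Li} — only C is left for (r4,c7).
row 5 has {H,Li,Be,B,N}; column 1 has {He,Li,Be} — only C is left for (r5,c1).
row 5 has {H,Li,Be,B,C,N}; column 4 has {H,B} — only He is left for (r5,c4).
row 7 has {Be,C}; column 7 has {Li,C}; the diagonal has {H,He,Li,Be,B,C} — only N is left for (r7,c7).
row 3 has {H,Be,B,C}; column 1 has {He,Li,Be,C} — only N is left for (r3,c1).
row 3 has {H,Be,B,C,N}; column 7 has {Li,C,N} — only He is left for (r3,c7).
row 7 has {Be,C,N}; column 4 has {H,He,B} — only Li is left for (r7,c4).
row 2 has {H,He,Li}; column 1 has {He,Li,Be,C,N} — only B is left for (r2,c1).
row 2 has {H,He,Li,B}; column 5 has {H,Be,C} — only N is left for (r2,c5).
row 2 has {H,He,Li,B,N}; column 7 has {He,Li,C,N} — only Be is left for (r2,c7).
row 3 has {H,He,Be,B,C,N}; column 5 has {H,Be,C,N} — only Li is left for (r3,c5).
row 6 has {Be,C}; column 1 has {He,Li,Be,B,C,N} — only H is left for (r6,c1).
row 6 has {H,Be,C}; column 2 has {He,Be,B,C,N} — only Li is left for (r6,c2).
row 6 has {H,Li,Be,C}; column 4 has {H,He,Li,B} — only N is left for (r6,c4).
row 6 has {H,Li,Be,C,N}; column 7 has {He,Li,Be,C,N} — only B is left for (r6,c7).
row 7 has {Li,Be,C,N}; column 2 has {He,Li,Be,B,C,N} — only H is left for (r7,c2).
row 1 has {He,Li,C}; column 4 has {H,He,Li,B,N} — only Be is left for (r1,c4).
row 1 has {He,Li,Be,C}; column 5 has {H,Li,Be,C,N} — only B is left for (r1,c5).
row 1 has {He,Li,Be,B,C}; column 7 has {He,Li,Be,B,C,N} — only H is left for (r1,c7).
row 2 has {H,He,Li,Be,B,N}; column 4 has {H,He,Li,Be,B,N} — only C is left for (r2,c4).
row 6 has {H,Li,Be,B,C,N}; column 3 has {H,Li,Be,C} — only He is left for (r6,c3).
row 7 has {H,Li,Be,C,N}; column 3 has {H,He,Li,Be,C} — only B is left for (r7,c3).
row 7 has {H,Li,Be,B,C,N}; column 5 has {H,Li,Be,B,C,N} — only He is left for (r7,c5).
row 1 has {H,He,Li,Be,B,C}; column 3 has {H,He,Li,Be,B,C} — only N is left for (r1,c3).

Li C N Be B He H / B He H C N Li Be / N Be C H Li B He / He N Li B Be H C / C B Be He H N Li / H Li He N C Be B / Be H B Li He C N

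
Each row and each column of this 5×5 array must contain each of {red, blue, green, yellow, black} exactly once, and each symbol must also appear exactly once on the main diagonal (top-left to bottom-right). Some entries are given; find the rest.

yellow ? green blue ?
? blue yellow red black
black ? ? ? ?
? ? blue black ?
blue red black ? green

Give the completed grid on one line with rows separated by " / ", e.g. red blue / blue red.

yellow black green blue red / green blue yellow red black / black yellow red green blue / red green blue black yellow / blue red black yellow green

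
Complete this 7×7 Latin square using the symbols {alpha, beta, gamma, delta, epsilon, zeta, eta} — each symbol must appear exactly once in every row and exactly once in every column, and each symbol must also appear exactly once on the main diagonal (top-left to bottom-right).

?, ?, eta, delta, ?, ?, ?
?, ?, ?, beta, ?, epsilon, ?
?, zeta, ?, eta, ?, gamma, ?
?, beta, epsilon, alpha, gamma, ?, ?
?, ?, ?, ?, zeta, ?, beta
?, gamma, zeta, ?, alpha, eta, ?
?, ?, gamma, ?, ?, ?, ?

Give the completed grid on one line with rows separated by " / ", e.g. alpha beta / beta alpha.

gamma alpha eta delta epsilon beta zeta / zeta delta alpha beta eta epsilon gamma / epsilon zeta beta eta delta gamma alpha / delta beta epsilon alpha gamma zeta eta / eta epsilon delta gamma zeta alpha beta / beta gamma zeta epsilon alpha eta delta / alpha eta gamma zeta beta delta epsilon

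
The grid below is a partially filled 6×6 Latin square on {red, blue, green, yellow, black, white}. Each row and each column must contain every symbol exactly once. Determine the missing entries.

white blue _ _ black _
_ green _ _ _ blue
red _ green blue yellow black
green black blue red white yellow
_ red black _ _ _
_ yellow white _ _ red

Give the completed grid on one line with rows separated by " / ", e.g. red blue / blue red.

At row 1, column 6: row 1 has {blue,black,white}; column 6 has {red,blue,yellow,black}; that leaves green.
At row 2, column 5: row 2 has {blue,green}; column 5 has {yellow,black,white}; that leaves red.
At row 3, column 2: row 3 has {red,blue,green,yellow,black}; column 2 has {red,blue,green,yellow,black}; that leaves white.
At row 5, column 6: row 5 has {red,black}; column 6 has {red,blue,green,yellow,black}; that leaves white.
At row 1, column 4: row 1 has {blue,green,black,white}; column 4 has {red,blue}; that leaves yellow.
At row 2, column 3: row 2 has {red,blue,green}; column 3 has {blue,green,black,white}; that leaves yellow.
At row 5, column 4: row 5 has {red,black,white}; column 4 has {red,blue,yellow}; that leaves green.
At row 5, column 5: row 5 has {red,green,black,white}; column 5 has {red,yellow,black,white}; that leaves blue.
At row 6, column 4: row 6 has {red,yellow,white}; column 4 has {red,blue,green,yellow}; that leaves black.
At row 6, column 5: row 6 has {red,yellow,black,white}; column 5 has {red,blue,yellow,black,white}; that leaves green.
At row 1, column 3: row 1 has {blue,green,yellow,black,white}; column 3 has {blue,green,yellow,black,white}; that leaves red.
At row 2, column 1: row 2 has {red,blue,green,yellow}; column 1 has {red,green,white}; that leaves black.
At row 2, column 4: row 2 has {red,blue,green,yellow,black}; column 4 has {red,blue,green,yellow,black}; that leaves white.
At row 5, column 1: row 5 has {red,blue,green,black,white}; column 1 has {red,green,black,white}; that leaves yellow.
At row 6, column 1: row 6 has {red,green,yellow,black,white}; column 1 has {red,green,yellow,black,white}; that leaves blue.

white blue red yellow black green / black green yellow white red blue / red white green blue yellow black / green black blue red white yellow / yellow red black green blue white / blue yellow white black green red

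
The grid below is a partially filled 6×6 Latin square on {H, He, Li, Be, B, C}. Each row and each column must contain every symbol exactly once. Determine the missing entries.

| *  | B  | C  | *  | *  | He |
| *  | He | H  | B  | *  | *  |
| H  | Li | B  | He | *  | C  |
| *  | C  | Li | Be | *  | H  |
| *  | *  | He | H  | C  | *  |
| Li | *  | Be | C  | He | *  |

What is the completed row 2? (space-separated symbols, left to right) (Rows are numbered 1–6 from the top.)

C He H B Li Be

(r1,c1) = Be
(r1,c4) = Li
(r1,c5) = H
(r2,c1) = C
(r3,c5) = Be
(r4,c5) = B
(r5,c1) = B
(r5,c2) = Be
(r5,c6) = Li
(r6,c2) = H
(r6,c6) = B
(r2,c5) = Li
(r2,c6) = Be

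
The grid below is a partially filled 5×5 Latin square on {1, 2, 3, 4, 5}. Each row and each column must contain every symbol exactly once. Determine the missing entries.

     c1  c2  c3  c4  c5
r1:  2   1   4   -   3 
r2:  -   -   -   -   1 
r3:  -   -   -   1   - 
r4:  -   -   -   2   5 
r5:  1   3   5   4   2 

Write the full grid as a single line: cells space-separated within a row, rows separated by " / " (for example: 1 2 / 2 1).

2 1 4 5 3 / 4 5 2 3 1 / 5 2 3 1 4 / 3 4 1 2 5 / 1 3 5 4 2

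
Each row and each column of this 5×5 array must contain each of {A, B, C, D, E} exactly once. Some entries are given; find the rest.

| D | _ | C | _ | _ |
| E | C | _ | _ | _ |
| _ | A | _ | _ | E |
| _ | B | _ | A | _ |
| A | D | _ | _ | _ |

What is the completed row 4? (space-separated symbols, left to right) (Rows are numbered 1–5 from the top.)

C B E A D

(r1,c2) = E
(r1,c4) = B
(r1,c5) = A
(r2,c4) = D
(r2,c5) = B
(r3,c4) = C
(r4,c1) = C
(r4,c5) = D
(r5,c4) = E
(r5,c5) = C
(r2,c3) = A
(r3,c1) = B
(r3,c3) = D
(r4,c3) = E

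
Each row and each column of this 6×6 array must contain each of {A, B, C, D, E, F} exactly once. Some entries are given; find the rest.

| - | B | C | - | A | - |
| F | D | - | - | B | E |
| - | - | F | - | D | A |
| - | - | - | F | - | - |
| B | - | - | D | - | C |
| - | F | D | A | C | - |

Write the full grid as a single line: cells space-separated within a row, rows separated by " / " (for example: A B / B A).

D B C E A F / F D A C B E / C E F B D A / A C B F E D / B A E D F C / E F D A C B

Cell (r1,c4): row 1 has {A,B,C}; column 4 has {A,D,F} → E.
Cell (r2,c3): row 2 has {B,D,E,F}; column 3 has {C,D,F} → A.
Cell (r2,c4): row 2 has {A,B,D,E,F}; column 4 has {A,D,E,F} → C.
Cell (r3,c4): row 3 has {A,D,F}; column 4 has {A,C,D,E,F} → B.
Cell (r4,c5): row 4 has {F}; column 5 has {A,B,C,D} → E.
Cell (r5,c3): row 5 has {B,C,D}; column 3 has {A,C,D,F} → E.
Cell (r5,c5): row 5 has {B,C,D,E}; column 5 has {A,B,C,D,E} → F.
Cell (r6,c1): row 6 has {A,C,D,F}; column 1 has {B,F} → E.
Cell (r6,c6): row 6 has {A,C,D,E,F}; column 6 has {A,C,E} → B.
Cell (r1,c1): row 1 has {A,B,C,E}; column 1 has {B,E,F} → D.
Cell (r1,c6): row 1 has {A,B,C,D,E}; column 6 has {A,B,C,E} → F.
Cell (r3,c1): row 3 has {A,B,D,F}; column 1 has {B,D,E,F} → C.
Cell (r3,c2): row 3 has {A,B,C,D,F}; column 2 has {B,D,F} → E.
Cell (r4,c1): row 4 has {E,F}; column 1 has {B,C,D,E,F} → A.
Cell (r4,c2): row 4 has {A,E,F}; column 2 has {B,D,E,F} → C.
Cell (r4,c3): row 4 has {A,C,E,F}; column 3 has {A,C,D,E,F} → B.
Cell (r4,c6): row 4 has {A,B,C,E,F}; column 6 has {A,B,C,E,F} → D.
Cell (r5,c2): row 5 has {B,C,D,E,F}; column 2 has {B,C,D,E,F} → A.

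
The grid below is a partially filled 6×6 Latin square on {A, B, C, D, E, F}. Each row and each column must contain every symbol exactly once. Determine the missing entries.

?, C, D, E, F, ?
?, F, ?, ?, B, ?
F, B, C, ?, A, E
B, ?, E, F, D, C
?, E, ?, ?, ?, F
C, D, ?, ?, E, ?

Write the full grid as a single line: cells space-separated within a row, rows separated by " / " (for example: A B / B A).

A C D E F B / E F A C B D / F B C D A E / B A E F D C / D E B A C F / C D F B E A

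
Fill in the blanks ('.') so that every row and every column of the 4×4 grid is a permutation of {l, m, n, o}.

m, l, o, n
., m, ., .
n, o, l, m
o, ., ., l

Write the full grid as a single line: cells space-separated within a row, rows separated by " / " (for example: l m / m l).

m l o n / l m n o / n o l m / o n m l

(r2,c1) = l
(r2,c3) = n
(r2,c4) = o
(r4,c2) = n
(r4,c3) = m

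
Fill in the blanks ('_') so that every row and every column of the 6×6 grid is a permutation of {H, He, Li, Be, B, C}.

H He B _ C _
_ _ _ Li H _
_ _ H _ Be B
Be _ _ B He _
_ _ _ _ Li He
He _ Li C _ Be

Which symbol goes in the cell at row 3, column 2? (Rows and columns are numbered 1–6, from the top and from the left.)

(r1,c4) = Be
(r1,c6) = Li
(r2,c6) = C
(r3,c4) = He
(r4,c3) = C
(r4,c6) = H
(r5,c3) = Be
(r5,c4) = H
(r6,c5) = B
(r2,c1) = B
(r2,c2) = Be
(r2,c3) = He
(r4,c2) = Li
(r5,c1) = C
(r5,c2) = B
(r6,c2) = H
(r3,c1) = Li
(r3,c2) = C

C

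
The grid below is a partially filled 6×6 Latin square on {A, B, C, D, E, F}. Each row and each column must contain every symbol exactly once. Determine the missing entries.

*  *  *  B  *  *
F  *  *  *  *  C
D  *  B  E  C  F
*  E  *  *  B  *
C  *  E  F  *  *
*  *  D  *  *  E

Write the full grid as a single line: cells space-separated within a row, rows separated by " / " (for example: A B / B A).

E F C B D A / F B A D E C / D A B E C F / A E F C B D / C D E F A B / B C D A F E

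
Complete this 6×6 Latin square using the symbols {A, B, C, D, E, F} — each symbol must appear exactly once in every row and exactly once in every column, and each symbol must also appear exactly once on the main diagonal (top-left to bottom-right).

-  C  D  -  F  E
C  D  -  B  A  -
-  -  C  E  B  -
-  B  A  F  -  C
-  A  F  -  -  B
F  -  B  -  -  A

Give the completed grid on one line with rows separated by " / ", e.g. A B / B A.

(r1,c1) = B
(r1,c4) = A
(r2,c3) = E
(r2,c6) = F
(r3,c2) = F
(r3,c6) = D
(r5,c5) = E
(r6,c2) = E
(r3,c1) = A
(r4,c5) = D
(r5,c1) = D
(r5,c4) = C
(r6,c4) = D
(r6,c5) = C
(r4,c1) = E

B C D A F E / C D E B A F / A F C E B D / E B A F D C / D A F C E B / F E B D C A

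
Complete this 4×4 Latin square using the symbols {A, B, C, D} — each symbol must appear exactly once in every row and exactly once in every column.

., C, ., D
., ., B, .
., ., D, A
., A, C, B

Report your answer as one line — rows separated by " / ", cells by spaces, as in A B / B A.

(r1,c3): row 1 has {C,D}; column 3 has {B,C,D}, so it must be A.
(r2,c2): row 2 has {B}; column 2 has {A,C}, so it must be D.
(r2,c4): row 2 has {B,D}; column 4 has {A,B,D}, so it must be C.
(r3,c2): row 3 has {A,D}; column 2 has {A,C,D}, so it must be B.
(r4,c1): row 4 has {A,B,C}; column 1 is empty so far, so it must be D.
(r1,c1): row 1 has {A,C,D}; column 1 has {D}, so it must be B.
(r2,c1): row 2 has {B,C,D}; column 1 has {B,D}, so it must be A.
(r3,c1): row 3 has {A,B,D}; column 1 has {A,B,D}, so it must be C.

B C A D / A D B C / C B D A / D A C B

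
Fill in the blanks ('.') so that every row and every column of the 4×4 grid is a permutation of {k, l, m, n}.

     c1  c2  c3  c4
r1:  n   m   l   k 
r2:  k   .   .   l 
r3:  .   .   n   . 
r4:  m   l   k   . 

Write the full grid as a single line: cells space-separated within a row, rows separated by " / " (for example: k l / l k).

n m l k / k n m l / l k n m / m l k n

row 2 has {k,l}; column 2 has {l,m} — only n is left for (r2,c2).
row 2 has {k,l,n}; column 3 has {k,l,n} — only m is left for (r2,c3).
row 3 has {n}; column 1 has {k,m,n} — only l is left for (r3,c1).
row 3 has {l,n}; column 2 has {l,m,n} — only k is left for (r3,c2).
row 3 has {k,l,n}; column 4 has {k,l} — only m is left for (r3,c4).
row 4 has {k,l,m}; column 4 has {k,l,m} — only n is left for (r4,c4).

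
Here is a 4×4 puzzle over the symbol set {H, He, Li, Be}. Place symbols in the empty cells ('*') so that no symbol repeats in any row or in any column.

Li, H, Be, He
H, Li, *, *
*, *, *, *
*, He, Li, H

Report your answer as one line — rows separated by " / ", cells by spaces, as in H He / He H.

Li H Be He / H Li He Be / He Be H Li / Be He Li H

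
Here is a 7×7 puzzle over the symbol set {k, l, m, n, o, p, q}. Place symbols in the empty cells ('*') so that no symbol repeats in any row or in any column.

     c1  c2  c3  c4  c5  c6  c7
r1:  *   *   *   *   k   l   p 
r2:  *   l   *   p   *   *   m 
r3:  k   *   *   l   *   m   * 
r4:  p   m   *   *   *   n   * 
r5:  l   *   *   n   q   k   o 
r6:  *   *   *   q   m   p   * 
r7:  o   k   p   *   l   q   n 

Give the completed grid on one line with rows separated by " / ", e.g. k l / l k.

(r2,c6) = o
(r3,c7) = q
(r4,c5) = o
(r5,c2) = p
(r5,c3) = m
(r6,c1) = n
(r6,c2) = o
(r7,c4) = m
(r1,c4) = o
(r2,c1) = q
(r2,c5) = n
(r3,c2) = n
(r3,c3) = o
(r3,c5) = p
(r4,c4) = k
(r4,c7) = l
(r6,c7) = k
(r1,c1) = m
(r1,c2) = q
(r1,c3) = n
(r2,c3) = k
(r4,c3) = q
(r6,c3) = l

m q n o k l p / q l k p n o m / k n o l p m q / p m q k o n l / l p m n q k o / n o l q m p k / o k p m l q n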